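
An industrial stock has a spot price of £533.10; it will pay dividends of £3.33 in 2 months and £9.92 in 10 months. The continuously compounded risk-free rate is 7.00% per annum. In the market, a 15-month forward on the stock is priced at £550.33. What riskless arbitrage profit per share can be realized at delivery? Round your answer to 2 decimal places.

PV(dividends) I = 3.33·e^(−0.0700·2/12) + 9.92·e^(−0.0700·10/12) = 12.6493
Fair forward F* = (S − I)·e^(rT) = (533.10 − 12.6493)·e^0.087500 = 520.4507 × 1.091442 = 568.0418
Market £550.33 < fair 568.0418: forward underpriced → reverse cash-and-carry (short the stock, invest proceeds at r, pay the dividends, go long the forward).
Profit at T = |F_mkt − F*| = |550.33 − 568.0418| = £17.71 per share

£17.71 per share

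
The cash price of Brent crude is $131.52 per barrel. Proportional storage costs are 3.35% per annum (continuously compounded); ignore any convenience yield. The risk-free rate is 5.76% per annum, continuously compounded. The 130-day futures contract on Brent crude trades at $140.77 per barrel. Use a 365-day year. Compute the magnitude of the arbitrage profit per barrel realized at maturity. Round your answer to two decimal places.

Fair futures: F* = S·e^(carry·T), with carry = (r + u) = 0.0576 + 0.0335 = 0.0911
F* = 131.52 · e^(0.0911 × 130/365) = 131.52 · e^0.032447 = 131.52 × 1.032979 = $135.8574
Market $140.77 > fair $135.8574: forward overpriced → cash-and-carry (buy spot, short the forward).
At maturity, profit = |F_mkt − F*| = |140.77 − 135.8574| = $4.91 per barrel

$4.91 per barrel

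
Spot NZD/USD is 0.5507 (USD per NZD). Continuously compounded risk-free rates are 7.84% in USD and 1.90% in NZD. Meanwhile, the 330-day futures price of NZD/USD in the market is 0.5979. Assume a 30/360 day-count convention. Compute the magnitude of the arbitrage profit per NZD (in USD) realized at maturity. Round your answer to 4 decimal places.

0.0164 per NZD (in USD)

Fair futures: F* = S·e^(carry·T), with carry = (r_USD − r_NZD) = 0.0784 − 0.0190 = 0.0594
F* = 0.5507 · e^(0.0594 × 330/360) = 0.5507 · e^0.054450 = 0.5507 × 1.055960 = 0.5815
Market 0.5979 > fair 0.5815: forward overpriced → cash-and-carry (buy spot, short the forward).
At maturity, profit = |F_mkt − F*| = |0.5979 − 0.5815| = 0.0164 per NZD (in USD)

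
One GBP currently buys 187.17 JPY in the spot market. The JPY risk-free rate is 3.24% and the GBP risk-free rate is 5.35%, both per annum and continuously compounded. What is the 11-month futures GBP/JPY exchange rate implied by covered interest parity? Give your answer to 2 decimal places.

183.58

F = S·e^((r_JPY − r_GBP)T) = 187.17 · e^((0.0324 − 0.0535) × 11/12)
= 187.17 · e^-0.019342 = 187.17 × 0.980844
F = 183.58 JPY per GBP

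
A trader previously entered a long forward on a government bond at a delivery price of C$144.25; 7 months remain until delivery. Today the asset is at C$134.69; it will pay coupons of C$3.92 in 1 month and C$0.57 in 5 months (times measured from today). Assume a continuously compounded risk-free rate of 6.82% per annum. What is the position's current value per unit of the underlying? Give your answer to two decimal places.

-C$8.39

PV(remaining coupons) I = 3.92·e^(−0.0682·1/12) + 0.57·e^(−0.0682·5/12) = 4.4518
Current forward F = (S − I)·e^(rT) = (134.69 − 4.4518)·e^(0.0682·7/12) = 130.2382 × 1.040585 = 135.5239
Value (long) = (F − K)·e^(−rT) = (135.5239 − 144.25) × 0.960998 = -8.3858
Value = -C$8.39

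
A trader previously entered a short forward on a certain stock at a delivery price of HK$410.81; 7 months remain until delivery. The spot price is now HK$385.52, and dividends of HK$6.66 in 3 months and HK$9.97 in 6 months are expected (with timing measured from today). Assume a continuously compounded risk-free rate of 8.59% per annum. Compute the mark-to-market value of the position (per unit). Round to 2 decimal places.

HK$21.28

PV(remaining dividends) I = 6.66·e^(−0.0859·3/12) + 9.97·e^(−0.0859·6/12) = 16.0694
Current forward F = (S − I)·e^(rT) = (385.52 − 16.0694)·e^(0.0859·7/12) = 369.4506 × 1.051385 = 388.4348
Value (long) = (F − K)·e^(−rT) = (388.4348 − 410.81) × 0.951126 = -21.2816
Short position value = −(long value) = HK$21.28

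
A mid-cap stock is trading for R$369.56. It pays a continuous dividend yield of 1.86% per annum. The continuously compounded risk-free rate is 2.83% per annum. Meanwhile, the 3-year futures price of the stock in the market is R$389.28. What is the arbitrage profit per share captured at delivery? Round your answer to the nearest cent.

R$8.81 per share

Fair futures: F* = S·e^(carry·T), with carry = (r − q) = 0.0283 − 0.0186 = 0.0097
F* = 369.56 · e^(0.0097 × 3) = 369.56 · e^0.029100 = 369.56 × 1.029528 = R$380.4724
Market R$389.28 > fair R$380.4724: forward overpriced → cash-and-carry (buy spot, short the forward).
At maturity, profit = |F_mkt − F*| = |389.28 − 380.4724| = R$8.81 per share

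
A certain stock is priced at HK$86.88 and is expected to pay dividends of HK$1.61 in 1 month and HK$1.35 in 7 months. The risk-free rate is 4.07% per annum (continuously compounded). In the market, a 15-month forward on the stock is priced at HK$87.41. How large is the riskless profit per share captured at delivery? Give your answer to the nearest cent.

HK$0.93 per share

PV(dividends) I = 1.61·e^(−0.0407·1/12) + 1.35·e^(−0.0407·7/12) = 2.9229
Fair forward F* = (S − I)·e^(rT) = (86.88 − 2.9229)·e^0.050875 = 83.9571 × 1.052191 = 88.3389
Market HK$87.41 < fair 88.3389: forward underpriced → reverse cash-and-carry (short the stock, invest proceeds at r, pay the dividends, go long the forward).
Profit at T = |F_mkt − F*| = |87.41 − 88.3389| = HK$0.93 per share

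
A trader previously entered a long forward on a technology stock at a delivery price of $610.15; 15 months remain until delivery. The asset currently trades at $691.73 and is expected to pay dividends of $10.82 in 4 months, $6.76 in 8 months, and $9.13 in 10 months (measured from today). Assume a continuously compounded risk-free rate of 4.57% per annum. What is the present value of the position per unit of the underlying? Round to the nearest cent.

PV(remaining dividends) I = 10.82·e^(−0.0457·4/12) + 6.76·e^(−0.0457·8/12) + 9.13·e^(−0.0457·10/12) = 26.0024
Current forward F = (S − I)·e^(rT) = (691.73 − 26.0024)·e^(0.0457·15/12) = 665.7276 × 1.058788 = 704.8644
Value (long) = (F − K)·e^(−rT) = (704.8644 − 610.15) × 0.944476 = 89.4555
Value = $89.46

$89.46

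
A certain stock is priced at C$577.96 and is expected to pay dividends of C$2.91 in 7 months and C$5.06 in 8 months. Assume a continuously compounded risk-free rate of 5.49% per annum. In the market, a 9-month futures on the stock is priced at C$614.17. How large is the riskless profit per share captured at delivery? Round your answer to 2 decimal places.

C$19.94 per share

PV(dividends) I = 2.91·e^(−0.0549·7/12) + 5.06·e^(−0.0549·8/12) = 7.6964
Fair futures F* = (S − I)·e^(rT) = (577.96 − 7.6964)·e^0.041175 = 570.2636 × 1.042034 = 594.2341
Market C$614.17 > fair 594.2341: forward overpriced → cash-and-carry (borrow at r, buy the stock and collect the dividends, short the forward).
Profit at T = |F_mkt − F*| = |614.17 − 594.2341| = C$19.94 per share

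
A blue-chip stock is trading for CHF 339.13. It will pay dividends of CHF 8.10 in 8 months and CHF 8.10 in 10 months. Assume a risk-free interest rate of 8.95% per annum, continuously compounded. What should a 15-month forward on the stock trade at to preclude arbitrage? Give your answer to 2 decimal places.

PV(dividends) I = 8.10·e^(−0.0895·8/12) + 8.10·e^(−0.0895·10/12)
I = 7.6308 + 7.5179 = 15.1487
F = (S − I)·e^(rT) = (339.13 − 15.1487) · e^(0.0895·15/12)
= 323.9813 · e^0.111875 = 323.9813 × 1.118373 = CHF 362.33

CHF 362.33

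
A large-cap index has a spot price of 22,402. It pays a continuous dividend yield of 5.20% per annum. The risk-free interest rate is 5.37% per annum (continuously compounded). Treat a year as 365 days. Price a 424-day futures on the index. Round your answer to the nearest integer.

F = S·e^((r − q)T) = 22402 · e^((0.0537 − 0.0520) × 424/365)
= 22402 · e^0.001975 = 22402 × 1.001977
F = 22,446

22,446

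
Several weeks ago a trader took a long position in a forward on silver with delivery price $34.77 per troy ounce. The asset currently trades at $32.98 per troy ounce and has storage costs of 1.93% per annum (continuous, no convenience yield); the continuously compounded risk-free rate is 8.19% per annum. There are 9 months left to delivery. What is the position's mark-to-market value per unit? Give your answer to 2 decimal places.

$0.76 per troy ounce

Current fair forward for the remaining 9 months: F = S·e^((r + u)·T), (r + u) = 0.0819 + 0.0193 = 0.1012
F = 32.98 · e^(0.1012 × 9/12) = 32.98 × 1.078855 = 35.5806
Value of long forward = (F − K)·e^(−rT) = (35.5806 − 34.77) · e^(−0.0819·9/12)
= 0.8106 × 0.940423 = 0.76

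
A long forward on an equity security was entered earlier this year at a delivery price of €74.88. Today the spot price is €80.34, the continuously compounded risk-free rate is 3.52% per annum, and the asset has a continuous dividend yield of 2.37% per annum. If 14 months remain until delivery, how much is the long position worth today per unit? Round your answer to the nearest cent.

€6.28

Current fair forward for the remaining 14 months: F = S·e^((r − q)·T), (r − q) = 0.0352 − 0.0237 = 0.0115
F = 80.34 · e^(0.0115 × 14/12) = 80.34 × 1.013507 = 81.4252
Value of long forward = (F − K)·e^(−rT) = (81.4252 − 74.88) · e^(−0.0352·14/12)
= 6.5452 × 0.959765 = 6.28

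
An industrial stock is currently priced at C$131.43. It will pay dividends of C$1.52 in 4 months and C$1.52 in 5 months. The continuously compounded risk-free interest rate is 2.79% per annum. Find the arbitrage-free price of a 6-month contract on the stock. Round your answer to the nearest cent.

C$130.23

PV(dividends) I = 1.52·e^(−0.0279·4/12) + 1.52·e^(−0.0279·5/12)
I = 1.5059 + 1.5024 = 3.0083
F = (S − I)·e^(rT) = (131.43 − 3.0083) · e^(0.0279·6/12)
= 128.4217 · e^0.013950 = 128.4217 × 1.014048 = C$130.23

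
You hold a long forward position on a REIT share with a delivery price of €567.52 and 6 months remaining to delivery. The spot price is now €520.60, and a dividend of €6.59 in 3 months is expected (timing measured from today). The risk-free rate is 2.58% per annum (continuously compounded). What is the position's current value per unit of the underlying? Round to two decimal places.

-€46.19

PV(remaining dividends) I = 6.59·e^(−0.0258·3/12) = 6.5476
Current forward F = (S − I)·e^(rT) = (520.60 − 6.5476)·e^(0.0258·6/12) = 514.0524 × 1.012984 = 520.7269
Value (long) = (F − K)·e^(−rT) = (520.7269 − 567.52) × 0.987183 = -46.1934
Value = -€46.19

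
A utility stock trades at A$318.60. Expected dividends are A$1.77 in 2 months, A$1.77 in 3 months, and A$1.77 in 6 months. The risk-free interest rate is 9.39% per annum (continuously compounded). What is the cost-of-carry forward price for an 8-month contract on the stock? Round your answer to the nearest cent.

PV(dividends) I = 1.77·e^(−0.0939·2/12) + 1.77·e^(−0.0939·3/12) + 1.77·e^(−0.0939·6/12)
I = 1.7425 + 1.7289 + 1.6888 = 5.1602
F = (S − I)·e^(rT) = (318.60 − 5.1602) · e^(0.0939·8/12)
= 313.4398 · e^0.062600 = 313.4398 × 1.064601 = A$333.69

A$333.69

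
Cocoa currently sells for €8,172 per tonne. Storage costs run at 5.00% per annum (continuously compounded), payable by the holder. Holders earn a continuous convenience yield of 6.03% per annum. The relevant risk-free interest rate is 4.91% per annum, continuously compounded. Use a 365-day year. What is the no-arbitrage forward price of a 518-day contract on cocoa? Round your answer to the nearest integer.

€8,635 per tonne

Net carry = r + u − y = 0.0491 + 0.0500 − 0.0603 = 0.0388
F = S·e^((r+u−y)T) = 8172 · e^(0.0388 × 518/365) = 8172 · e^0.055064
= 8172 × 1.056608 = €8,635 per tonne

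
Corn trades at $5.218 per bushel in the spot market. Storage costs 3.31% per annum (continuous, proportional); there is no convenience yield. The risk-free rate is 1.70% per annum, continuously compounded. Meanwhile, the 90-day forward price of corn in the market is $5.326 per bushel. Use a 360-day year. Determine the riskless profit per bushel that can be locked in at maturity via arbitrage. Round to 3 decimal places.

$0.042 per bushel

Fair forward: F* = S·e^(carry·T), with carry = (r + u) = 0.0170 + 0.0331 = 0.0501
F* = 5.218 · e^(0.0501 × 90/360) = 5.218 · e^0.012525 = 5.218 × 1.012604 = $5.2838
Market $5.326 > fair $5.2838: forward overpriced → cash-and-carry (buy spot, short the forward).
At maturity, profit = |F_mkt − F*| = |5.326 − 5.2838| = $0.042 per bushel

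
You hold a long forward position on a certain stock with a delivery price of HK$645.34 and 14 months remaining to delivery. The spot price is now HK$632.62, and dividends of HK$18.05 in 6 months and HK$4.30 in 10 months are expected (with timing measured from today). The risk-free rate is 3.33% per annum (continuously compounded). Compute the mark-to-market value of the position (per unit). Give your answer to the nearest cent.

PV(remaining dividends) I = 18.05·e^(−0.0333·6/12) + 4.30·e^(−0.0333·10/12) = 21.9343
Current forward F = (S − I)·e^(rT) = (632.62 − 21.9343)·e^(0.0333·14/12) = 610.6857 × 1.039615 = 634.8780
Value (long) = (F − K)·e^(−rT) = (634.8780 − 645.34) × 0.961895 = -10.0633
Value = -HK$10.06

-HK$10.06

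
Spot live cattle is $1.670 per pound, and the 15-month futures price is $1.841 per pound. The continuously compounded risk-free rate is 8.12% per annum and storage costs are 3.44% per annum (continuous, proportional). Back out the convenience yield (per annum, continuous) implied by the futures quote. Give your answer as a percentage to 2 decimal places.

3.76%

F = S·e^((r+u−y)T) ⇒ (r+u−y) = ln(F/S)/T
ln(1.841/1.670) = 0.097485; /T ⇒ 0.077988
y = r + u − ln(F/S)/T = 0.0812 + 0.0344 − 0.077988 = 0.037612
y = 3.76%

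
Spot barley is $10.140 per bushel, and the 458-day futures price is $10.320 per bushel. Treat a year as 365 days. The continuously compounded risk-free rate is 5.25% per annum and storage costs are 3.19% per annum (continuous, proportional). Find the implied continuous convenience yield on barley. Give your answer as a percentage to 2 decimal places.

7.04%

F = S·e^((r+u−y)T) ⇒ (r+u−y) = ln(F/S)/T
ln(10.320/10.140) = 0.017596; /T ⇒ 0.014023
y = r + u − ln(F/S)/T = 0.0525 + 0.0319 − 0.014023 = 0.070377
y = 7.04%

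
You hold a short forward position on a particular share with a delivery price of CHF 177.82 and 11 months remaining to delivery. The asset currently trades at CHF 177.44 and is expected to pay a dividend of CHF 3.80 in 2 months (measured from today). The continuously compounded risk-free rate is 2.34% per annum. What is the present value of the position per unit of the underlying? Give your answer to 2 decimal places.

PV(remaining dividends) I = 3.80·e^(−0.0234·2/12) = 3.7852
Current forward F = (S − I)·e^(rT) = (177.44 − 3.7852)·e^(0.0234·11/12) = 173.6548 × 1.021682 = 177.4200
Value (long) = (F − K)·e^(−rT) = (177.4200 − 177.82) × 0.978778 = -0.3915
Short position value = −(long value) = CHF 0.39

CHF 0.39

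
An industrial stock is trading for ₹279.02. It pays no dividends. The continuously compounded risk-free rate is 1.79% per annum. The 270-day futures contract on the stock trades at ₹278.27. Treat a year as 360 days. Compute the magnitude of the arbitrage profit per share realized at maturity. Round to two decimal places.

₹4.52 per share

Fair futures: F* = S·e^(carry·T), with carry = r = 0.0179
F* = 279.02 · e^(0.0179 × 270/360) = 279.02 · e^0.013425 = 279.02 × 1.013516 = ₹282.7912
Market ₹278.27 < fair ₹282.7912: forward underpriced → reverse cash-and-carry (short spot, go long the forward).
At maturity, profit = |F_mkt − F*| = |278.27 − 282.7912| = ₹4.52 per share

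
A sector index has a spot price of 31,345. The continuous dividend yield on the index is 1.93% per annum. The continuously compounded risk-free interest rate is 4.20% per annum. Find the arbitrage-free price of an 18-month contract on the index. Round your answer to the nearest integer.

32,431

F = S·e^((r − q)T) = 31345 · e^((0.0420 − 0.0193) × 18/12)
= 31345 · e^0.034050 = 31345 × 1.034636
F = 32,431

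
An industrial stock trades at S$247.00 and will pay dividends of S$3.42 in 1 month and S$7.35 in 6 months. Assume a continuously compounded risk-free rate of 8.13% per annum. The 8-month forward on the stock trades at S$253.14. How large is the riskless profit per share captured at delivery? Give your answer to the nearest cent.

S$3.42 per share

PV(dividends) I = 3.42·e^(−0.0813·1/12) + 7.35·e^(−0.0813·6/12) = 10.4541
Fair forward F* = (S − I)·e^(rT) = (247.00 − 10.4541)·e^0.054200 = 236.5459 × 1.055696 = 249.7206
Market S$253.14 > fair 249.7206: forward overpriced → cash-and-carry (borrow at r, buy the stock and collect the dividends, short the forward).
Profit at T = |F_mkt − F*| = |253.14 − 249.7206| = S$3.42 per share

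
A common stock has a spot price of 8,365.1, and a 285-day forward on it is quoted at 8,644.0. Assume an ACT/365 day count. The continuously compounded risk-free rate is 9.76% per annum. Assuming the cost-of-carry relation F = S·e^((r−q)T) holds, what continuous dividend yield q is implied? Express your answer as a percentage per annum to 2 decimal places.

5.56%

From F = S·e^((r−q)T): (r − q) = ln(F/S)/T
ln(8644.0/8365.1) = ln(1.033341) = 0.032797
(r − q) = 0.032797 / (285/365) = 0.042003
q = r − ln(F/S)/T = 0.0976 − 0.042003 = 0.055597
q = 5.56%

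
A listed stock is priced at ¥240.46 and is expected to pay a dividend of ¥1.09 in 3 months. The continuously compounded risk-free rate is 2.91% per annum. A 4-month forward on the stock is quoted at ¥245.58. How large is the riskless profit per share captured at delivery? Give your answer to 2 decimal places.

PV(dividends) I = 1.09·e^(−0.0291·3/12) = 1.0821
Fair forward F* = (S − I)·e^(rT) = (240.46 − 1.0821)·e^0.009700 = 239.3779 × 1.009747 = 241.7111
Market ¥245.58 > fair 241.7111: forward overpriced → cash-and-carry (borrow at r, buy the stock and collect the dividends, short the forward).
Profit at T = |F_mkt − F*| = |245.58 − 241.7111| = ¥3.87 per share

¥3.87 per share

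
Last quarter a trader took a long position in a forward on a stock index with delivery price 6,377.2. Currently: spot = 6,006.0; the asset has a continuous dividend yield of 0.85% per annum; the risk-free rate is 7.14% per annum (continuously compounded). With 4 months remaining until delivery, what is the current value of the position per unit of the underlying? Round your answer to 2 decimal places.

Current fair forward for the remaining 4 months: F = S·e^((r − q)·T), (r − q) = 0.0714 − 0.0085 = 0.0629
F = 6006.0 · e^(0.0629 × 4/12) = 6006.0 × 1.02118801 = 6133.2552
Value of long forward = (F − K)·e^(−rT) = (6133.2552 − 6377.2) · e^(−0.0714·4/12)
= -243.9448 × 0.97648099 = -238.21

-238.21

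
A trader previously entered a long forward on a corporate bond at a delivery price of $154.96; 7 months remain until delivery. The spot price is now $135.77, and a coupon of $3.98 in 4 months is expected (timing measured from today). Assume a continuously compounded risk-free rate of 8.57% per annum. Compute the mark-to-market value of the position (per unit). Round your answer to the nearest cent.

-$15.50

PV(remaining coupons) I = 3.98·e^(−0.0857·4/12) = 3.8679
Current forward F = (S − I)·e^(rT) = (135.77 − 3.8679)·e^(0.0857·7/12) = 131.9021 × 1.051262 = 138.6637
Value (long) = (F − K)·e^(−rT) = (138.6637 − 154.96) × 0.951237 = -15.5016
Value = -$15.50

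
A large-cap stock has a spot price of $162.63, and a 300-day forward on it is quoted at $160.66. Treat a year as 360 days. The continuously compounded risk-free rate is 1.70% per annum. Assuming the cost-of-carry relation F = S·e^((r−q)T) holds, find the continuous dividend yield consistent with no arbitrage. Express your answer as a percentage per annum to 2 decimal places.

From F = S·e^((r−q)T): (r − q) = ln(F/S)/T
ln(160.66/162.63) = ln(0.987887) = -0.012187
(r − q) = -0.012187 / (300/360) = -0.014624
q = r − ln(F/S)/T = 0.0170 + 0.014624 = 0.031624
q = 3.16%

3.16%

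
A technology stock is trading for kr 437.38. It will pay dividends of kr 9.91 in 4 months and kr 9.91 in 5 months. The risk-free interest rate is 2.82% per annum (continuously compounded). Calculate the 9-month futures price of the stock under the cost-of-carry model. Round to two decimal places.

kr 426.70

PV(dividends) I = 9.91·e^(−0.0282·4/12) + 9.91·e^(−0.0282·5/12)
I = 9.8173 + 9.7942 = 19.6115
F = (S − I)·e^(rT) = (437.38 − 19.6115) · e^(0.0282·9/12)
= 417.7685 · e^0.021150 = 417.7685 × 1.021375 = kr 426.70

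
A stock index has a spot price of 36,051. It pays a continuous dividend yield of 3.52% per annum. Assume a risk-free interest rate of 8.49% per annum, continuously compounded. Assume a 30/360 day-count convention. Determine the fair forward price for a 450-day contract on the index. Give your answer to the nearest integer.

F = S·e^((r − q)T) = 36051 · e^((0.0849 − 0.0352) × 450/360)
= 36051 · e^0.062125 = 36051 × 1.064095
F = 38,362

38,362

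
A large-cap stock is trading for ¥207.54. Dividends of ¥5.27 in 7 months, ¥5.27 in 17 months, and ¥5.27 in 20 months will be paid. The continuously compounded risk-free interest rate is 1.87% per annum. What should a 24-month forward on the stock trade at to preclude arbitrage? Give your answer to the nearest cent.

PV(dividends) I = 5.27·e^(−0.0187·7/12) + 5.27·e^(−0.0187·17/12) + 5.27·e^(−0.0187·20/12)
I = 5.2128 + 5.1322 + 5.1083 = 15.4533
F = (S − I)·e^(rT) = (207.54 − 15.4533) · e^(0.0187·24/12)
= 192.0867 · e^0.037400 = 192.0867 × 1.038108 = ¥199.41

¥199.41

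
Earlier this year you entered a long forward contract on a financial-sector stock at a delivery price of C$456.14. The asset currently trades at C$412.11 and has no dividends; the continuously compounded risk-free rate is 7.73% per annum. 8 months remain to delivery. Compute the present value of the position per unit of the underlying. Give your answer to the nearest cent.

-C$21.12

Current fair forward for the remaining 8 months: F = S·e^(r·T), r = 0.0773
F = 412.11 · e^(0.0773 × 8/12) = 412.11 × 1.052884 = 433.9040
Value of long forward = (F − K)·e^(−rT) = (433.9040 − 456.14) · e^(−0.0773·8/12)
= -22.2360 × 0.949772 = -21.12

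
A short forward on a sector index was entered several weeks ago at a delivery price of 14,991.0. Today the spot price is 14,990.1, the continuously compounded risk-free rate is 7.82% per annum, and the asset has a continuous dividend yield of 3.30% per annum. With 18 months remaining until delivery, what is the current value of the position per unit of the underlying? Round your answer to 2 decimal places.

Current fair forward for the remaining 18 months: F = S·e^((r − q)·T), (r − q) = 0.0782 − 0.0330 = 0.0452
F = 14990.1 · e^(0.0452 × 18/12) = 14990.1 × 1.07015126 = 16041.6744
Value of long forward = (F − K)·e^(−rT) = (16041.6744 − 14991.0) · e^(−0.0782·18/12)
= 1050.6744 × 0.88931836 = 934.38
Short position value = −(long value) = -934.38

-934.38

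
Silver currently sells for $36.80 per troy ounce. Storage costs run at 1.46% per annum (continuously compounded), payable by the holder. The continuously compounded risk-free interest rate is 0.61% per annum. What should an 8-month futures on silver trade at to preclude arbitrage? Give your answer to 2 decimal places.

Net carry = r + u − y = 0.0061 + 0.0146 − 0.0000 = 0.0207
F = S·e^((r+u−y)T) = 36.80 · e^(0.0207 × 8/12) = 36.80 · e^0.013800
= 36.80 × 1.013896 = $37.31 per troy ounce

$37.31 per troy ounce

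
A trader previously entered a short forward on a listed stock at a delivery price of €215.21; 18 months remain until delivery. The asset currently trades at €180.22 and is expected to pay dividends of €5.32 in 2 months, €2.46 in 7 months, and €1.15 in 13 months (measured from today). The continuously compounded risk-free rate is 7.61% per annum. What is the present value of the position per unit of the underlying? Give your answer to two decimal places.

€20.44

PV(remaining dividends) I = 5.32·e^(−0.0761·2/12) + 2.46·e^(−0.0761·7/12) + 1.15·e^(−0.0761·13/12) = 8.6651
Current forward F = (S − I)·e^(rT) = (180.22 − 8.6651)·e^(0.0761·18/12) = 171.5549 × 1.120920 = 192.2993
Value (long) = (F − K)·e^(−rT) = (192.2993 − 215.21) × 0.892124 = -20.4392
Short position value = −(long value) = €20.44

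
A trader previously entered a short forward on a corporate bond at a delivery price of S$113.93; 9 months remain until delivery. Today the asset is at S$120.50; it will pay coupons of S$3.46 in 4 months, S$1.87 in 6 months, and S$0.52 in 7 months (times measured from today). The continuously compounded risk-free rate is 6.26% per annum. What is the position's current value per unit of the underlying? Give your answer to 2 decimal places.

-S$6.09

PV(remaining coupons) I = 3.46·e^(−0.0626·4/12) + 1.87·e^(−0.0626·6/12) + 0.52·e^(−0.0626·7/12) = 5.7023
Current forward F = (S − I)·e^(rT) = (120.50 − 5.7023)·e^(0.0626·9/12) = 114.7977 × 1.048070 = 120.3160
Value (long) = (F − K)·e^(−rT) = (120.3160 − 113.93) × 0.954135 = 6.0931
Short position value = −(long value) = -S$6.09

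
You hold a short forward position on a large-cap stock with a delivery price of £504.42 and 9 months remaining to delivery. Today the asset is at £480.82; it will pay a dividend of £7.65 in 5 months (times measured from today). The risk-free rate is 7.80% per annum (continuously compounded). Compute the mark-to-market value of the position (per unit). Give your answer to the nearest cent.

PV(remaining dividends) I = 7.65·e^(−0.0780·5/12) = 7.4054
Current forward F = (S − I)·e^(rT) = (480.82 − 7.4054)·e^(0.0780·9/12) = 473.4146 × 1.060245 = 501.9355
Value (long) = (F − K)·e^(−rT) = (501.9355 − 504.42) × 0.943178 = -2.3433
Short position value = −(long value) = £2.34

£2.34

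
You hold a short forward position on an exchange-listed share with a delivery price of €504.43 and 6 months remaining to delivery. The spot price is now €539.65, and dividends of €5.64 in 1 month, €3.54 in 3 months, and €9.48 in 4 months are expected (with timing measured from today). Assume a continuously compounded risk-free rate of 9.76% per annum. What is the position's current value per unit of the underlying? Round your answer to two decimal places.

-€41.02

PV(remaining dividends) I = 5.64·e^(−0.0976·1/12) + 3.54·e^(−0.0976·3/12) + 9.48·e^(−0.0976·4/12) = 18.2255
Current forward F = (S − I)·e^(rT) = (539.65 − 18.2255)·e^(0.0976·6/12) = 521.4245 × 1.050010 = 547.5009
Value (long) = (F − K)·e^(−rT) = (547.5009 − 504.43) × 0.952372 = 41.0195
Short position value = −(long value) = -€41.02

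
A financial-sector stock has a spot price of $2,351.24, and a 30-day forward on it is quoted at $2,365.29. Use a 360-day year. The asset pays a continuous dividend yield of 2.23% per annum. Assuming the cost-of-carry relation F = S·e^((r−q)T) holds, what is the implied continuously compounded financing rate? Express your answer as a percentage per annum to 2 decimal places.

9.38%

From F = S·e^((r−q)T): (r − q) = ln(F/S)/T
ln(2365.29/2351.24) = ln(1.005976) = 0.005958
(r − q) = 0.005958 / (30/360) = 0.071496
r = ln(F/S)/T + q = 0.071496 + 0.0223 = 0.093796
r = 9.38%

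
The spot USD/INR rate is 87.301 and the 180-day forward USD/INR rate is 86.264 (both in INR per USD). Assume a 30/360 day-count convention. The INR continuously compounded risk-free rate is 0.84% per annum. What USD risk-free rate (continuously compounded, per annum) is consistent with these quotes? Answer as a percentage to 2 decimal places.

F = S·e^((r_INR − r_USD)T) ⇒ r_USD = r_INR − ln(F/S)/T
ln(86.264/87.301) = -0.011950; /(180/360) = -0.023900
r_USD = 0.0084 + 0.023900 = 0.032300
r_USD = 3.23%

3.23%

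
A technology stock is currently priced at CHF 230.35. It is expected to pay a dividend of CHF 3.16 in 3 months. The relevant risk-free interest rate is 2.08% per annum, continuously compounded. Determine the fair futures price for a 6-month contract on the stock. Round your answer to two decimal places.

PV(dividends) I = 3.16·e^(−0.0208·3/12)
I = 3.1436
F = (S − I)·e^(rT) = (230.35 − 3.1436) · e^(0.0208·6/12)
= 227.2064 · e^0.010400 = 227.2064 × 1.010454 = CHF 229.58

CHF 229.58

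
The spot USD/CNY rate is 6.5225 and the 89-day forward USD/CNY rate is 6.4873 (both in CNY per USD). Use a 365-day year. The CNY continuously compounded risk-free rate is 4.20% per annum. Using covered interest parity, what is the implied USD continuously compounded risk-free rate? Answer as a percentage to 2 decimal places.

F = S·e^((r_CNY − r_USD)T) ⇒ r_USD = r_CNY − ln(F/S)/T
ln(6.4873/6.5225) = -0.005411; /(89/365) = -0.022191
r_USD = 0.0420 + 0.022191 = 0.064191
r_USD = 6.42%

6.42%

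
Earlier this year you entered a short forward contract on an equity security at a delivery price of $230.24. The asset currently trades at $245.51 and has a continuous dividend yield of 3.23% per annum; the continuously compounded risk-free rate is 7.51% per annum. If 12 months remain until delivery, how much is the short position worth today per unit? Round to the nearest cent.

-$24.12

Current fair forward for the remaining 12 months: F = S·e^((r − q)·T), (r − q) = 0.0751 − 0.0323 = 0.0428
F = 245.51 · e^(0.0428 × 12/12) = 245.51 × 1.043729 = 256.2459
Value of long forward = (F − K)·e^(−rT) = (256.2459 − 230.24) · e^(−0.0751·12/12)
= 26.0059 × 0.927651 = 24.12
Short position value = −(long value) = -$24.12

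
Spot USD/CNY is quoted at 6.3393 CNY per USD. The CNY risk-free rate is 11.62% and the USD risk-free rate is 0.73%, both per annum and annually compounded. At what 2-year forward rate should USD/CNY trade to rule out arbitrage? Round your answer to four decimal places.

7.7841

By covered interest parity, F = S · (1+r_CNY)^T / (1+r_USD)^T
= 6.3393 × 1.245902 / 1.014653 = 6.3393 × 1.227909
F = 7.7841 CNY per USD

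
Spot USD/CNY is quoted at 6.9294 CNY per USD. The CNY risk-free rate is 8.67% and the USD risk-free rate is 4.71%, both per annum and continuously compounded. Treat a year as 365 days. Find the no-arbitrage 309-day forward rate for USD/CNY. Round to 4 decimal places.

7.1656

F = S·e^((r_CNY − r_USD)T) = 6.9294 · e^((0.0867 − 0.0471) × 309/365)
= 6.9294 · e^0.033524 = 6.9294 × 1.034092
F = 7.1656 CNY per USD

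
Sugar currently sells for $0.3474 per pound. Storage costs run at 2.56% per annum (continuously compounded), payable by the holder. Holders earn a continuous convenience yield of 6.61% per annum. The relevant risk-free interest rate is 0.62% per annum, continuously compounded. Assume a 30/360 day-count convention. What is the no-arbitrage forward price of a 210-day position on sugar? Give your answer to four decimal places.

Net carry = r + u − y = 0.0062 + 0.0256 − 0.0661 = -0.0343
F = S·e^((r+u−y)T) = 0.3474 · e^(-0.0343 × 210/360) = 0.3474 · e^-0.020008
= 0.3474 × 0.980191 = $0.3405 per pound

$0.3405 per pound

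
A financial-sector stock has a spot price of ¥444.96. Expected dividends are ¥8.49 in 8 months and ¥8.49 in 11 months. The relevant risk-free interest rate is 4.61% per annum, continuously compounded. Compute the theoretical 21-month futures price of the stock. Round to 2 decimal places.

¥464.60

PV(dividends) I = 8.49·e^(−0.0461·8/12) + 8.49·e^(−0.0461·11/12)
I = 8.2330 + 8.1387 = 16.3717
F = (S − I)·e^(rT) = (444.96 − 16.3717) · e^(0.0461·21/12)
= 428.5883 · e^0.080675 = 428.5883 × 1.084019 = ¥464.60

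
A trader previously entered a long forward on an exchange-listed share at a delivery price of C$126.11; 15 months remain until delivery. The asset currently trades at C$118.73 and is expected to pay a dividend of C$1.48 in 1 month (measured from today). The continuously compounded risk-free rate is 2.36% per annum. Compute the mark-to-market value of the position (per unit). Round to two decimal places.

PV(remaining dividends) I = 1.48·e^(−0.0236·1/12) = 1.4771
Current forward F = (S − I)·e^(rT) = (118.73 − 1.4771)·e^(0.0236·15/12) = 117.2529 × 1.029939 = 120.7633
Value (long) = (F − K)·e^(−rT) = (120.7633 − 126.11) × 0.970931 = -5.1913
Value = -C$5.19

-C$5.19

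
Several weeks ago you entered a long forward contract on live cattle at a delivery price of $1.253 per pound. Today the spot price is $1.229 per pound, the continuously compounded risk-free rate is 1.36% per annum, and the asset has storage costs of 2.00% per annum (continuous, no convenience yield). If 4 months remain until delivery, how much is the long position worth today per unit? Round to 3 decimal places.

-$0.010 per pound

Current fair forward for the remaining 4 months: F = S·e^((r + u)·T), (r + u) = 0.0136 + 0.0200 = 0.0336
F = 1.229 · e^(0.0336 × 4/12) = 1.229 × 1.011263 = 1.2428
Value of long forward = (F − K)·e^(−rT) = (1.2428 − 1.253) · e^(−0.0136·4/12)
= -0.0102 × 0.995477 = -0.010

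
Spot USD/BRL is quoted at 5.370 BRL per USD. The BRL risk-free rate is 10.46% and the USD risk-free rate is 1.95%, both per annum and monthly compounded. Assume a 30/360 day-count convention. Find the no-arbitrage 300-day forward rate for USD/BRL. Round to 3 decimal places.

By covered interest parity, F = S · (1+r_BRL/12)^(12T) / (1+r_USD/12)^(12T)
= 5.370 × 1.090666 / 1.016369 = 5.370 × 1.073100
F = 5.763 BRL per USD

5.763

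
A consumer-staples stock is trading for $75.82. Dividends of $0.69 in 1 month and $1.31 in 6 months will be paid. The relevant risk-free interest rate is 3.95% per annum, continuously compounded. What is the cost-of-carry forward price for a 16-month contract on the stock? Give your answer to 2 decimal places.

PV(dividends) I = 0.69·e^(−0.0395·1/12) + 1.31·e^(−0.0395·6/12)
I = 0.6877 + 1.2844 = 1.9721
F = (S − I)·e^(rT) = (75.82 − 1.9721) · e^(0.0395·16/12)
= 73.8479 · e^0.052667 = 73.8479 × 1.054079 = $77.84

$77.84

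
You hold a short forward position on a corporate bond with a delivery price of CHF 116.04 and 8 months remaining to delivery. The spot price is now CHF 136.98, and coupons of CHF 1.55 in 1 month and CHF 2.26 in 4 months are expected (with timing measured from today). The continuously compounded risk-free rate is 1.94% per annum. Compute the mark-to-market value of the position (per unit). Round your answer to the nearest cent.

PV(remaining coupons) I = 1.55·e^(−0.0194·1/12) + 2.26·e^(−0.0194·4/12) = 3.7929
Current forward F = (S − I)·e^(rT) = (136.98 − 3.7929)·e^(0.0194·8/12) = 133.1871 × 1.013017 = 134.9208
Value (long) = (F − K)·e^(−rT) = (134.9208 − 116.04) × 0.987150 = 18.6382
Short position value = −(long value) = -CHF 18.64

-CHF 18.64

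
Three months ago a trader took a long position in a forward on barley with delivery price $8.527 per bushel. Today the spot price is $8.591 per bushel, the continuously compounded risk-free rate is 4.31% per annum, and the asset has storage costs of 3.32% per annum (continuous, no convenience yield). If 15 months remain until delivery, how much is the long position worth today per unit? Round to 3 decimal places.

Current fair forward for the remaining 15 months: F = S·e^((r + u)·T), (r + u) = 0.0431 + 0.0332 = 0.0763
F = 8.591 · e^(0.0763 × 15/12) = 8.591 × 1.100071 = 9.4507
Value of long forward = (F − K)·e^(−rT) = (9.4507 − 8.527) · e^(−0.0431·15/12)
= 0.9237 × 0.947551 = 0.875

$0.875 per bushel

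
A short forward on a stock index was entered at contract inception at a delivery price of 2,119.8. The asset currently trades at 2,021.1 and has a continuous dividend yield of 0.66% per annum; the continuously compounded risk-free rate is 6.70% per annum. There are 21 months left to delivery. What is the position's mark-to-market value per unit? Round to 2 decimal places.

Current fair forward for the remaining 21 months: F = S·e^((r − q)·T), (r − q) = 0.0670 − 0.0066 = 0.0604
F = 2021.1 · e^(0.0604 × 21/12) = 2021.1 × 1.11148838 = 2246.4292
Value of long forward = (F − K)·e^(−rT) = (2246.4292 − 2119.8) · e^(−0.0670·21/12)
= 126.6292 × 0.88936282 = 112.62
Short position value = −(long value) = -112.62

-112.62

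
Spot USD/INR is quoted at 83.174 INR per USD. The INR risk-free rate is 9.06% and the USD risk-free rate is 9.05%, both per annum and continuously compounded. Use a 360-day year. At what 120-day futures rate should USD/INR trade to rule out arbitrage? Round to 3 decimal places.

F = S·e^((r_INR − r_USD)T) = 83.174 · e^((0.0906 − 0.0905) × 120/360)
= 83.174 · e^0.000033 = 83.174 × 1.000033
F = 83.177 INR per USD

83.177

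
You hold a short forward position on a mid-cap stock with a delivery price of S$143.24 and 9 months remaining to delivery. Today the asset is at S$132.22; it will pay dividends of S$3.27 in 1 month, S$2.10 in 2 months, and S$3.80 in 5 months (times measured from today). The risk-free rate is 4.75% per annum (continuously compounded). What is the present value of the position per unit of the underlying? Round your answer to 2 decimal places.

S$15.07

PV(remaining dividends) I = 3.27·e^(−0.0475·1/12) + 2.10·e^(−0.0475·2/12) + 3.80·e^(−0.0475·5/12) = 9.0661
Current forward F = (S − I)·e^(rT) = (132.22 − 9.0661)·e^(0.0475·9/12) = 123.1539 × 1.036267 = 127.6203
Value (long) = (F − K)·e^(−rT) = (127.6203 − 143.24) × 0.965002 = -15.0730
Short position value = −(long value) = S$15.07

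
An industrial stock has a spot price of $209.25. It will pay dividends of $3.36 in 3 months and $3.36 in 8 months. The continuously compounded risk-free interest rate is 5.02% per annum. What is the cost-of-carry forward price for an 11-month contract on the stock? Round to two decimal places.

$212.23

PV(dividends) I = 3.36·e^(−0.0502·3/12) + 3.36·e^(−0.0502·8/12)
I = 3.3181 + 3.2494 = 6.5675
F = (S − I)·e^(rT) = (209.25 − 6.5675) · e^(0.0502·11/12)
= 202.6825 · e^0.046017 = 202.6825 × 1.047092 = $212.23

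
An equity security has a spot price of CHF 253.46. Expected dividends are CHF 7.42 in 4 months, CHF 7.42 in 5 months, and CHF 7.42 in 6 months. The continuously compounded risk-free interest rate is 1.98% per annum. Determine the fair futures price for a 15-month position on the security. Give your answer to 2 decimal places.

CHF 237.18

PV(dividends) I = 7.42·e^(−0.0198·4/12) + 7.42·e^(−0.0198·5/12) + 7.42·e^(−0.0198·6/12)
I = 7.3712 + 7.3590 + 7.3469 = 22.0771
F = (S − I)·e^(rT) = (253.46 − 22.0771) · e^(0.0198·15/12)
= 231.3829 · e^0.024750 = 231.3829 × 1.025059 = CHF 237.18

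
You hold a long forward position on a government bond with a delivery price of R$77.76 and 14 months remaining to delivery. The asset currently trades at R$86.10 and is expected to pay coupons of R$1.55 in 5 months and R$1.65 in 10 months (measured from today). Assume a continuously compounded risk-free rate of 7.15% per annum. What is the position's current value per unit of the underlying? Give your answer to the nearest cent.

PV(remaining coupons) I = 1.55·e^(−0.0715·5/12) + 1.65·e^(−0.0715·10/12) = 3.0591
Current forward F = (S − I)·e^(rT) = (86.10 − 3.0591)·e^(0.0715·14/12) = 83.0409 × 1.086995 = 90.2650
Value (long) = (F − K)·e^(−rT) = (90.2650 − 77.76) × 0.919968 = 11.5042
Value = R$11.50

R$11.50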